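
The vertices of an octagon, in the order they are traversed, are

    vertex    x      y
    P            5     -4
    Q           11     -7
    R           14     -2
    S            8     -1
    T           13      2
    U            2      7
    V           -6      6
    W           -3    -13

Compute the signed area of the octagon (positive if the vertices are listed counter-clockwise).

215

P→Q: (5)(-7) − (11)(-4) = 9
Q→R: (11)(-2) − (14)(-7) = 76
R→S: (14)(-1) − (8)(-2) = 2
S→T: (8)(2) − (13)(-1) = 29
T→U: (13)(7) − (2)(2) = 87
U→V: (2)(6) − (-6)(7) = 54
V→W: (-6)(-13) − (-3)(6) = 96
W→P: (-3)(-4) − (5)(-13) = 77
Σ = 430
Signed area = Σ/2 = 215 (positive ⇒ counter-clockwise traversal).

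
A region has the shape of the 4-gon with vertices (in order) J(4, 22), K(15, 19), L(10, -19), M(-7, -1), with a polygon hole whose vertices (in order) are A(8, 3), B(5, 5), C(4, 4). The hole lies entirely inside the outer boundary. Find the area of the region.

508.5

Outer boundary:
Cross-terms: -254, -475, -143, -150  ⇒  Σ = -1022
Area = |Σ|/2 = 511.
Hole:
Apply Gauss's area formula: 2A = Σ (x_i·y_{i+1} − x_{i+1}·y_i), indices taken mod 3.
Cross-terms: 25, 0, -20  ⇒  Σ = 5
Area = |Σ|/2 = 2.5.
Net area = 511 − 2.5 = 508.5.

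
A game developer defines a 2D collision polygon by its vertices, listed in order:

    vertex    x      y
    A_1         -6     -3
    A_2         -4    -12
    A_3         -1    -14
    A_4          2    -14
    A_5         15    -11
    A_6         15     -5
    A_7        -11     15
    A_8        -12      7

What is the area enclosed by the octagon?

387.5

Apply the shoelace formula: 2A = Σ (x_i·y_{i+1} − x_{i+1}·y_i), indices taken mod 8.
Cross-terms: 60, 44, 42, 188, 90, 170, 103, 78  ⇒  Σ = 775
Area = |Σ|/2 = 387.5.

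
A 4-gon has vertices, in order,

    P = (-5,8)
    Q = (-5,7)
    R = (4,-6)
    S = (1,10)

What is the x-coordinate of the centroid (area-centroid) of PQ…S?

Apply the shoelace formula. First the cross-terms c_i = x_i·y_{i+1} − x_{i+1}·y_i:
  5, 2, 46, 58  ⇒  2A = 111, A = 55.5.
Then Σ (x_i + x_{i+1})·c_i = -54, so x̄ = -54 / (6·55.5) = -6/37.

-6/37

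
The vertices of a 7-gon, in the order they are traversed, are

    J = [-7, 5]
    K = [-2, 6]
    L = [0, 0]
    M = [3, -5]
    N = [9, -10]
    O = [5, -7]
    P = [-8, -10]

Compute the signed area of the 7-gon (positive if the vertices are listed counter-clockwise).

-123

Σ = (-32) + (0) + (0) + (15) + (-13) + (-106) + (-110) = -246
Signed area = Σ/2 = -123 (negative ⇒ clockwise traversal).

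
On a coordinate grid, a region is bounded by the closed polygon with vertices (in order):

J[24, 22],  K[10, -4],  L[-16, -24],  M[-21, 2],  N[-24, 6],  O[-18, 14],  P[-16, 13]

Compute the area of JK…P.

Apply the surveyor's formula: 2A = Σ (x_i·y_{i+1} − x_{i+1}·y_i), indices taken mod 7.
Σ = (-316) + (-304) + (-536) + (-78) + (-228) + (-10) + (-664) = -2136
Area = |Σ|/2 = 1068.

1068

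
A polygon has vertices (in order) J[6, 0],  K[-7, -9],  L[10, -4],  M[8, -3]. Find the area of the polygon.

42

Apply Gauss's area formula: 2A = Σ (x_i·y_{i+1} − x_{i+1}·y_i), indices taken mod 4.
Cross-terms: -54, 118, 2, 18  ⇒  Σ = 84
Area = |Σ|/2 = 42.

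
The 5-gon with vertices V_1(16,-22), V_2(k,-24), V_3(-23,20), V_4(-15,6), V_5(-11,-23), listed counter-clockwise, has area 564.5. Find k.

The doubled signed area Σ (x_i y_{i+1} − x_{i+1} y_i) is linear in k.
With k=0 it equals 247; the coefficient of k is 42 (from the two edges through V_2).
So 42·k + 247 = 2·564.5 = 1129 ⇒ k = 21.

21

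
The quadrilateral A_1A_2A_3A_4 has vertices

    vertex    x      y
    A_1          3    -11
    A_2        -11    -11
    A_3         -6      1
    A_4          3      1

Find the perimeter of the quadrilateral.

48

|A_1A_2| = √((-14)² + (0)²) = √196 = 14
|A_2A_3| = √((5)² + (12)²) = √169 = 13
|A_3A_4| = √((9)² + (0)²) = √81 = 9
|A_4A_1| = √((0)² + (-12)²) = √144 = 12
Perimeter = 14 + 13 + 9 + 12 = 48.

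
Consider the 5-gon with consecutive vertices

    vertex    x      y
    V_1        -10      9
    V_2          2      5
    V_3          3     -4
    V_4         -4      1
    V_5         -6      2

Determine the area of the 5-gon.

Apply the shoelace (surveyor's) formula: 2A = Σ (x_i·y_{i+1} − x_{i+1}·y_i), indices taken mod 5.
Σ = (-68) + (-23) + (-13) + (-2) + (-34) = -140
Area = |Σ|/2 = 70.

70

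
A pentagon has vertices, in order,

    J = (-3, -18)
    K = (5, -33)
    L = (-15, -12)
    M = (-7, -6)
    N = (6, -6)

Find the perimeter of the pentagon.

84

|JK| = √((8)² + (-15)²) = √289 = 17
|KL| = √((-20)² + (21)²) = √841 = 29
|LM| = √((8)² + (6)²) = √100 = 10
|MN| = √((13)² + (0)²) = √169 = 13
|NJ| = √((-9)² + (-12)²) = √225 = 15
Perimeter = 17 + 29 + 10 + 13 + 15 = 84.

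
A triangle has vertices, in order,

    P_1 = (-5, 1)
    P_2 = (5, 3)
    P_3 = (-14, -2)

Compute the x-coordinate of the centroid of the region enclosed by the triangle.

-14/3

Apply Gauss's area formula. First the cross-terms c_i = x_i·y_{i+1} − x_{i+1}·y_i:
  -20, 32, -24  ⇒  2A = -12, A = -6.
Then Σ (x_i + x_{i+1})·c_i = 168, so x̄ = 168 / (6·(-6)) = -14/3.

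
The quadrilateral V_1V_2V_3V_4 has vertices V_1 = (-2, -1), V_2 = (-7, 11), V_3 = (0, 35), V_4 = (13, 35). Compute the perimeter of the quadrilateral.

90

|V_1V_2| = √((-5)² + (12)²) = √169 = 13
|V_2V_3| = √((7)² + (24)²) = √625 = 25
|V_3V_4| = √((13)² + (0)²) = √169 = 13
|V_4V_1| = √((-15)² + (-36)²) = √1521 = 39
Perimeter = 13 + 25 + 13 + 39 = 90.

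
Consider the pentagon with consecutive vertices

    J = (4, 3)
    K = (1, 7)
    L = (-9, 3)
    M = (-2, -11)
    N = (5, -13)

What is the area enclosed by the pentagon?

172

J→K: (4)(7) − (1)(3) = 25
K→L: (1)(3) − (-9)(7) = 66
L→M: (-9)(-11) − (-2)(3) = 105
M→N: (-2)(-13) − (5)(-11) = 81
N→J: (5)(3) − (4)(-13) = 67
Σ = 344
Area = |Σ|/2 = 172.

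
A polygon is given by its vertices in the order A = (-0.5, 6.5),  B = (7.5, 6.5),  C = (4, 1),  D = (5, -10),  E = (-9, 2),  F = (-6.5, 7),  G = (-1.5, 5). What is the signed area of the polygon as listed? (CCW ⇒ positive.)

Apply the shoelace formula: 2A = Σ (x_i·y_{i+1} − x_{i+1}·y_i), indices taken mod 7.
A→B: (-0.5)(6.5) − (7.5)(6.5) = -52
B→C: (7.5)(1) − (4)(6.5) = -18.5
C→D: (4)(-10) − (5)(1) = -45
D→E: (5)(2) − (-9)(-10) = -80
E→F: (-9)(7) − (-6.5)(2) = -50
F→G: (-6.5)(5) − (-1.5)(7) = -22
G→A: (-1.5)(6.5) − (-0.5)(5) = -7.25
Σ = -274.75
Signed area = Σ/2 = -137.375 (negative ⇒ clockwise traversal).

-137.375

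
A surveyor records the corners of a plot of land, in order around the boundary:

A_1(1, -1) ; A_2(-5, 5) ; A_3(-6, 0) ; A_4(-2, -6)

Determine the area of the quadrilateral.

Σ = (0) + (30) + (36) + (8) = 74
Area = |Σ|/2 = 37.

37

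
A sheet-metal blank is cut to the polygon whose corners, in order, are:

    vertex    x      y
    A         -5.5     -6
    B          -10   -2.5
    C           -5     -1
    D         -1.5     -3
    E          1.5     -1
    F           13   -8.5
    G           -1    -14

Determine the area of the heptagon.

Apply the surveyor's formula: 2A = Σ (x_i·y_{i+1} − x_{i+1}·y_i), indices taken mod 7.
Σ = (-46.25) + (-2.5) + (13.5) + (6) + (0.25) + (-190.5) + (-71) = -290.5
Area = |Σ|/2 = 145.25.

145.25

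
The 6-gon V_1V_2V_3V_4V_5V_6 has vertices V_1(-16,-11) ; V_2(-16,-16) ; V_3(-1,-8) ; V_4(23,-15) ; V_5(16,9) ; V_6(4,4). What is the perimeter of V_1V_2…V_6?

|V_1V_2| = √((0)² + (-5)²) = √25 = 5
|V_2V_3| = √((15)² + (8)²) = √289 = 17
|V_3V_4| = √((24)² + (-7)²) = √625 = 25
|V_4V_5| = √((-7)² + (24)²) = √625 = 25
|V_5V_6| = √((-12)² + (-5)²) = √169 = 13
|V_6V_1| = √((-20)² + (-15)²) = √625 = 25
Perimeter = 5 + 17 + 25 + 25 + 13 + 25 = 110.

110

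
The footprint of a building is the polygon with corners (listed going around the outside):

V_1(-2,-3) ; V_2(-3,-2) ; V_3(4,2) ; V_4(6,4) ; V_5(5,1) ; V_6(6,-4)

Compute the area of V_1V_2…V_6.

V_1→V_2: (-2)(-2) − (-3)(-3) = -5
V_2→V_3: (-3)(2) − (4)(-2) = 2
V_3→V_4: (4)(4) − (6)(2) = 4
V_4→V_5: (6)(1) − (5)(4) = -14
V_5→V_6: (5)(-4) − (6)(1) = -26
V_6→V_1: (6)(-3) − (-2)(-4) = -26
Σ = -65
Area = |Σ|/2 = 32.5.

32.5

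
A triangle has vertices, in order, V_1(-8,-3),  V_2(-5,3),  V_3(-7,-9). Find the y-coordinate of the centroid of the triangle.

-3

Apply the shoelace formula. First the cross-terms c_i = x_i·y_{i+1} − x_{i+1}·y_i:
  -39, 66, -51  ⇒  2A = -24, A = -12.
Then Σ (y_i + y_{i+1})·c_i = 216, so ȳ = 216 / (6·(-12)) = -3.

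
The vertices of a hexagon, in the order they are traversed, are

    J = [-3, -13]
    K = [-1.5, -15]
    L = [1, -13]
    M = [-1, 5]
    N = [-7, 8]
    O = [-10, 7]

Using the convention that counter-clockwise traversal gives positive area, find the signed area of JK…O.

130.5

J→K: (-3)(-15) − (-1.5)(-13) = 25.5
K→L: (-1.5)(-13) − (1)(-15) = 34.5
L→M: (1)(5) − (-1)(-13) = -8
M→N: (-1)(8) − (-7)(5) = 27
N→O: (-7)(7) − (-10)(8) = 31
O→J: (-10)(-13) − (-3)(7) = 151
Σ = 261
Signed area = Σ/2 = 130.5 (positive ⇒ counter-clockwise traversal).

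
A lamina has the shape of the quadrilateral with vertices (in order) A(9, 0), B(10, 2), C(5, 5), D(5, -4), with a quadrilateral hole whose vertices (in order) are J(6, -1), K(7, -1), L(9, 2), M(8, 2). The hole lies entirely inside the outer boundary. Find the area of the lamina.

Outer boundary:
Σ = (18) + (40) + (-45) + (36) = 49
Area = |Σ|/2 = 24.5.
Hole:
Apply the shoelace formula: 2A = Σ (x_i·y_{i+1} − x_{i+1}·y_i), indices taken mod 4.
Σ = (1) + (23) + (2) + (-20) = 6
Area = |Σ|/2 = 3.
Net area = 24.5 − 3 = 21.5.

21.5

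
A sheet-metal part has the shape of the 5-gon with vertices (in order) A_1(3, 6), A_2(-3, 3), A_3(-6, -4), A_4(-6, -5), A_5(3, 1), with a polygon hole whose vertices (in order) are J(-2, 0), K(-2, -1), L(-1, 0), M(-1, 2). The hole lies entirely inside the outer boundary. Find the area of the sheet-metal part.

Outer boundary:
Apply the shoelace formula: 2A = Σ (x_i·y_{i+1} − x_{i+1}·y_i), indices taken mod 5.
A_1→A_2: (3)(3) − (-3)(6) = 27
A_2→A_3: (-3)(-4) − (-6)(3) = 30
A_3→A_4: (-6)(-5) − (-6)(-4) = 6
A_4→A_5: (-6)(1) − (3)(-5) = 9
A_5→A_1: (3)(6) − (3)(1) = 15
Σ = 87
Area = |Σ|/2 = 43.5.
Hole:
Apply the shoelace (surveyor's) formula: 2A = Σ (x_i·y_{i+1} − x_{i+1}·y_i), indices taken mod 4.
Σ = (2) + (-1) + (-2) + (4) = 3
Area = |Σ|/2 = 1.5.
Net area = 43.5 − 1.5 = 42.

42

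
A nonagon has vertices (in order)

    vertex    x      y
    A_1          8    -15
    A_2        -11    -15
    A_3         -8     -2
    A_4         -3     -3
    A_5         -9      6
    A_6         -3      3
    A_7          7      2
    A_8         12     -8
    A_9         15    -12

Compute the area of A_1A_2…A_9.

339.5

Apply Gauss's area formula: 2A = Σ (x_i·y_{i+1} − x_{i+1}·y_i), indices taken mod 9.
Σ = (-285) + (-98) + (18) + (-45) + (-9) + (-27) + (-80) + (-24) + (-129) = -679
Area = |Σ|/2 = 339.5.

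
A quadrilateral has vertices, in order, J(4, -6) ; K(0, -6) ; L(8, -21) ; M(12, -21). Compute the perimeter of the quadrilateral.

42

|JK| = √((-4)² + (0)²) = √16 = 4
|KL| = √((8)² + (-15)²) = √289 = 17
|LM| = √((4)² + (0)²) = √16 = 4
|MJ| = √((-8)² + (15)²) = √289 = 17
Perimeter = 4 + 17 + 4 + 17 = 42.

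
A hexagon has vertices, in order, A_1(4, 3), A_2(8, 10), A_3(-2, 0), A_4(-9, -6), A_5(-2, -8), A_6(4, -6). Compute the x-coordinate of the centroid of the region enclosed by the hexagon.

-26/141

Apply the shoelace formula. First the cross-terms c_i = x_i·y_{i+1} − x_{i+1}·y_i:
  16, 20, 12, 60, 44, 36  ⇒  2A = 188, A = 94.
Then Σ (x_i + x_{i+1})·c_i = -104, so x̄ = -104 / (6·94) = -26/141.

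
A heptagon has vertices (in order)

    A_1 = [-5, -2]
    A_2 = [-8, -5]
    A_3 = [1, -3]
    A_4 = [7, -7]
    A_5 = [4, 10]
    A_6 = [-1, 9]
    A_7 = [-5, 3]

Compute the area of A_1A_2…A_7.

131.5

Σ = (9) + (29) + (14) + (98) + (46) + (42) + (25) = 263
Area = |Σ|/2 = 131.5.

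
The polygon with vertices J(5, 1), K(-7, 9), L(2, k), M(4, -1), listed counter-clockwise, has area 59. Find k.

-7

Write out the shoelace sum; only the two edges meeting at L involve k:
2·Area = [((-7)·k − 2·9) + (2·(-1) − 4·k)] + 61
       = -11·k + 41 = 118
⇒ k = -7.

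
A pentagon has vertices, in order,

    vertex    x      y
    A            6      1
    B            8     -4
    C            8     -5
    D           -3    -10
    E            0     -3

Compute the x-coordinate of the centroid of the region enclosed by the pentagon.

485/162

Apply Gauss's area formula. First the cross-terms c_i = x_i·y_{i+1} − x_{i+1}·y_i:
  -32, -8, -95, 9, 18  ⇒  2A = -108, A = -54.
Then Σ (x_i + x_{i+1})·c_i = -970, so x̄ = -970 / (6·(-54)) = 485/162.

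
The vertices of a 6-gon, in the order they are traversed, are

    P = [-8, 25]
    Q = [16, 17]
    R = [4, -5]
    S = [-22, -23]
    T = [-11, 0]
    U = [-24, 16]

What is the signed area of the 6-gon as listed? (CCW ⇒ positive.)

-893.5

Apply the surveyor's formula: 2A = Σ (x_i·y_{i+1} − x_{i+1}·y_i), indices taken mod 6.
Σ = (-536) + (-148) + (-202) + (-253) + (-176) + (-472) = -1787
Signed area = Σ/2 = -893.5 (negative ⇒ clockwise traversal).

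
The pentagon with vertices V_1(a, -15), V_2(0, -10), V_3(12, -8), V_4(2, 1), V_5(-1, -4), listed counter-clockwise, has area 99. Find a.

The doubled signed area Σ (x_i y_{i+1} − x_{i+1} y_i) is linear in a.
With a=0 it equals 156; the coefficient of a is -6 (from the two edges through V_1).
So -6·a + 156 = 2·99 = 198 ⇒ a = -7.

-7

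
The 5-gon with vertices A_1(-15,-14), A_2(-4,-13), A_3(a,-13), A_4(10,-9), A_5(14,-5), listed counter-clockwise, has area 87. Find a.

Write out the shoelace sum; only the two edges meeting at A_3 involve a:
2·Area = [((-4)·(-13) − a·(-13)) + (a·(-9) − 10·(-13))] + -56
       = 4·a + 126 = 174
⇒ a = 12.

12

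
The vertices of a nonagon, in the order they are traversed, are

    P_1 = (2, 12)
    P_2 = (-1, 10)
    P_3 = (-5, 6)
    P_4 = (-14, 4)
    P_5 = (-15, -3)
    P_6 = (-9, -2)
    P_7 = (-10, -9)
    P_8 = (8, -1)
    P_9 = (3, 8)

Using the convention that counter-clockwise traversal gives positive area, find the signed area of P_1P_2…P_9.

Σ = (32) + (44) + (64) + (102) + (3) + (61) + (82) + (67) + (20) = 475
Signed area = Σ/2 = 237.5 (positive ⇒ counter-clockwise traversal).

237.5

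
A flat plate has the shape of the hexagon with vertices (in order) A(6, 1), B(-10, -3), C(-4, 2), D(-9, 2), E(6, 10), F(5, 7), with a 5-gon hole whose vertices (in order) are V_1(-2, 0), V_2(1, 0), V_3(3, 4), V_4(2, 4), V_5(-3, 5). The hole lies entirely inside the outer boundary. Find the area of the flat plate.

68.5

Outer boundary:
Apply the surveyor's formula: 2A = Σ (x_i·y_{i+1} − x_{i+1}·y_i), indices taken mod 6.
A→B: (6)(-3) − (-10)(1) = -8
B→C: (-10)(2) − (-4)(-3) = -32
C→D: (-4)(2) − (-9)(2) = 10
D→E: (-9)(10) − (6)(2) = -102
E→F: (6)(7) − (5)(10) = -8
F→A: (5)(1) − (6)(7) = -37
Σ = -177
Area = |Σ|/2 = 88.5.
Hole:
Apply Gauss's area formula: 2A = Σ (x_i·y_{i+1} − x_{i+1}·y_i), indices taken mod 5.
Σ = (0) + (4) + (4) + (22) + (10) = 40
Area = |Σ|/2 = 20.
Net area = 88.5 − 20 = 68.5.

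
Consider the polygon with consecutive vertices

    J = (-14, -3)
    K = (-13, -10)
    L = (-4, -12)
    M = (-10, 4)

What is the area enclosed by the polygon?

Apply the shoelace (surveyor's) formula: 2A = Σ (x_i·y_{i+1} − x_{i+1}·y_i), indices taken mod 4.
Σ = (101) + (116) + (-136) + (86) = 167
Area = |Σ|/2 = 83.5.

83.5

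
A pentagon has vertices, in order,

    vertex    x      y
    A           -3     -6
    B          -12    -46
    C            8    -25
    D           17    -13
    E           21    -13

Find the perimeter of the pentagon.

114

|AB| = √((-9)² + (-40)²) = √1681 = 41
|BC| = √((20)² + (21)²) = √841 = 29
|CD| = √((9)² + (12)²) = √225 = 15
|DE| = √((4)² + (0)²) = √16 = 4
|EA| = √((-24)² + (7)²) = √625 = 25
Perimeter = 41 + 29 + 15 + 4 + 25 = 114.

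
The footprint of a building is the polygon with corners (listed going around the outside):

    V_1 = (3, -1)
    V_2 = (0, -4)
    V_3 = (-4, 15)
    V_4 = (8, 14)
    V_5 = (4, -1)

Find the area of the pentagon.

Σ = (-12) + (-16) + (-176) + (-64) + (-1) = -269
Area = |Σ|/2 = 134.5.

134.5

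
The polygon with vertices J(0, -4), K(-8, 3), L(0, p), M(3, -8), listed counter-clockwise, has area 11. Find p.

Write out the shoelace sum; only the two edges meeting at L involve p:
2·Area = [((-8)·p − 0·3) + (0·(-8) − 3·p)] + -44
       = -11·p + -44 = 22
⇒ p = -6.

-6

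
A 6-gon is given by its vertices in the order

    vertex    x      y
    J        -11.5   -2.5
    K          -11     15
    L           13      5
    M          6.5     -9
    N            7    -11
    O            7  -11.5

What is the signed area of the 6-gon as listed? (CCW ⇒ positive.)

-380.625

Apply the surveyor's formula: 2A = Σ (x_i·y_{i+1} − x_{i+1}·y_i), indices taken mod 6.
Σ = (-200) + (-250) + (-149.5) + (-8.5) + (-3.5) + (-149.75) = -761.25
Signed area = Σ/2 = -380.625 (negative ⇒ clockwise traversal).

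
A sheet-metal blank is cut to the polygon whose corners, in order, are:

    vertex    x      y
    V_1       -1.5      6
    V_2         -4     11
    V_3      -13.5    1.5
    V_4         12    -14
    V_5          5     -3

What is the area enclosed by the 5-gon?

Apply Gauss's area formula: 2A = Σ (x_i·y_{i+1} − x_{i+1}·y_i), indices taken mod 5.
Σ = (7.5) + (142.5) + (171) + (34) + (25.5) = 380.5
Area = |Σ|/2 = 190.25.

190.25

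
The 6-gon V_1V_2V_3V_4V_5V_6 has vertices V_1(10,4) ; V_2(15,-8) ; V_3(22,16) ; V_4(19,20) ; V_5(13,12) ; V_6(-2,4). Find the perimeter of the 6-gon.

|V_1V_2| = √((5)² + (-12)²) = √169 = 13
|V_2V_3| = √((7)² + (24)²) = √625 = 25
|V_3V_4| = √((-3)² + (4)²) = √25 = 5
|V_4V_5| = √((-6)² + (-8)²) = √100 = 10
|V_5V_6| = √((-15)² + (-8)²) = √289 = 17
|V_6V_1| = √((12)² + (0)²) = √144 = 12
Perimeter = 13 + 25 + 5 + 10 + 17 + 12 = 82.

82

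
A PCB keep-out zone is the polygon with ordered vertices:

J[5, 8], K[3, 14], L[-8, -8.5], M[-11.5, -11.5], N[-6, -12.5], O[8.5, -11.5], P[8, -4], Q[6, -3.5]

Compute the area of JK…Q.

J→K: (5)(14) − (3)(8) = 46
K→L: (3)(-8.5) − (-8)(14) = 86.5
L→M: (-8)(-11.5) − (-11.5)(-8.5) = -5.75
M→N: (-11.5)(-12.5) − (-6)(-11.5) = 74.75
N→O: (-6)(-11.5) − (8.5)(-12.5) = 175.25
O→P: (8.5)(-4) − (8)(-11.5) = 58
P→Q: (8)(-3.5) − (6)(-4) = -4
Q→J: (6)(8) − (5)(-3.5) = 65.5
Σ = 496.25
Area = |Σ|/2 = 248.125.

248.125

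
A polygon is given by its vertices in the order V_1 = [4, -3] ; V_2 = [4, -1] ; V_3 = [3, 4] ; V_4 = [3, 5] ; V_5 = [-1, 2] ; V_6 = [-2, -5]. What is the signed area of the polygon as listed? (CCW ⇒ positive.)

38

Cross-terms: 8, 19, 3, 11, 9, 26  ⇒  Σ = 76
Signed area = Σ/2 = 38 (positive ⇒ counter-clockwise traversal).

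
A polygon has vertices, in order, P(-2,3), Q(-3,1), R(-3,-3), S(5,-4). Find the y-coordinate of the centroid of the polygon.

Apply the shoelace (surveyor's) formula. First the cross-terms c_i = x_i·y_{i+1} − x_{i+1}·y_i:
  7, 12, 27, 7  ⇒  2A = 53, A = 26.5.
Then Σ (y_i + y_{i+1})·c_i = -192, so ȳ = -192 / (6·26.5) = -64/53.

-64/53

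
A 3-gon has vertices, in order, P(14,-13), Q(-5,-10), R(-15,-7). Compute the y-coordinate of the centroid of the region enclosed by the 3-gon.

-10

Apply Gauss's area formula. First the cross-terms c_i = x_i·y_{i+1} − x_{i+1}·y_i:
  -205, -115, 293  ⇒  2A = -27, A = -13.5.
Then Σ (y_i + y_{i+1})·c_i = 810, so ȳ = 810 / (6·(-13.5)) = -10.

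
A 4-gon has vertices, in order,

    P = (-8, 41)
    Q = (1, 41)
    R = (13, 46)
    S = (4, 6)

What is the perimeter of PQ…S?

100

|PQ| = √((9)² + (0)²) = √81 = 9
|QR| = √((12)² + (5)²) = √169 = 13
|RS| = √((-9)² + (-40)²) = √1681 = 41
|SP| = √((-12)² + (35)²) = √1369 = 37
Perimeter = 9 + 13 + 41 + 37 = 100.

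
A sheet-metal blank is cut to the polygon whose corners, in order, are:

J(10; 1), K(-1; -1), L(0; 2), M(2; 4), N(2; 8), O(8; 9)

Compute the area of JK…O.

Apply Gauss's area formula: 2A = Σ (x_i·y_{i+1} − x_{i+1}·y_i), indices taken mod 6.
Cross-terms: -9, -2, -4, 8, -46, -82  ⇒  Σ = -135
Area = |Σ|/2 = 67.5.

67.5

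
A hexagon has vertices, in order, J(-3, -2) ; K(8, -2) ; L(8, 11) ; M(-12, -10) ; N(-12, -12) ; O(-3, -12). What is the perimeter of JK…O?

74

|JK| = √((11)² + (0)²) = √121 = 11
|KL| = √((0)² + (13)²) = √169 = 13
|LM| = √((-20)² + (-21)²) = √841 = 29
|MN| = √((0)² + (-2)²) = √4 = 2
|NO| = √((9)² + (0)²) = √81 = 9
|OJ| = √((0)² + (10)²) = √100 = 10
Perimeter = 11 + 13 + 29 + 2 + 9 + 10 = 74.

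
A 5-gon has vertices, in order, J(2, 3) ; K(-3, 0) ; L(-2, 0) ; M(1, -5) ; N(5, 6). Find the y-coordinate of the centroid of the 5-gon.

Apply Gauss's area formula. First the cross-terms c_i = x_i·y_{i+1} − x_{i+1}·y_i:
  9, 0, 10, 31, 3  ⇒  2A = 53, A = 26.5.
Then Σ (y_i + y_{i+1})·c_i = 35, so ȳ = 35 / (6·26.5) = 35/159.

35/159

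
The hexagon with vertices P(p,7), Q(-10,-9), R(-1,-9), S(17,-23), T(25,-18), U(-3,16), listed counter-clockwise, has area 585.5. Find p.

-10

Write out the shoelace sum; only the two edges meeting at P involve p:
2·Area = [((-3)·7 − p·16) + (p·(-9) − (-10)·7)] + 872
       = -25·p + 921 = 1171
⇒ p = -10.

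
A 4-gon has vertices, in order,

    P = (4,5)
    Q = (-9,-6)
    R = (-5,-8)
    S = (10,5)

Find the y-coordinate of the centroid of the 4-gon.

-79/74

Apply the surveyor's formula. First the cross-terms c_i = x_i·y_{i+1} − x_{i+1}·y_i:
  21, 42, 55, 30  ⇒  2A = 148, A = 74.
Then Σ (y_i + y_{i+1})·c_i = -474, so ȳ = -474 / (6·74) = -79/74.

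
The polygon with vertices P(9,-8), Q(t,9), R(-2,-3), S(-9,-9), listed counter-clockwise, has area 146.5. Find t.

The doubled signed area Σ (x_i y_{i+1} − x_{i+1} y_i) is linear in t.
With t=0 it equals 243; the coefficient of t is 5 (from the two edges through Q).
So 5·t + 243 = 2·146.5 = 293 ⇒ t = 10.

10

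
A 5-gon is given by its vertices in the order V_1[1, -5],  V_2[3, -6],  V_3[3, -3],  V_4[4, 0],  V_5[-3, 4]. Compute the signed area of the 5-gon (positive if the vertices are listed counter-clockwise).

Apply the shoelace (surveyor's) formula: 2A = Σ (x_i·y_{i+1} − x_{i+1}·y_i), indices taken mod 5.
V_1→V_2: (1)(-6) − (3)(-5) = 9
V_2→V_3: (3)(-3) − (3)(-6) = 9
V_3→V_4: (3)(0) − (4)(-3) = 12
V_4→V_5: (4)(4) − (-3)(0) = 16
V_5→V_1: (-3)(-5) − (1)(4) = 11
Σ = 57
Signed area = Σ/2 = 28.5 (positive ⇒ counter-clockwise traversal).

28.5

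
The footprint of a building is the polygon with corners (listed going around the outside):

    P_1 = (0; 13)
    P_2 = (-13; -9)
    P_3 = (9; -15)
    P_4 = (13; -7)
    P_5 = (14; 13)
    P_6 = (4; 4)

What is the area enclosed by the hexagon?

450

P_1→P_2: (0)(-9) − (-13)(13) = 169
P_2→P_3: (-13)(-15) − (9)(-9) = 276
P_3→P_4: (9)(-7) − (13)(-15) = 132
P_4→P_5: (13)(13) − (14)(-7) = 267
P_5→P_6: (14)(4) − (4)(13) = 4
P_6→P_1: (4)(13) − (0)(4) = 52
Σ = 900
Area = |Σ|/2 = 450.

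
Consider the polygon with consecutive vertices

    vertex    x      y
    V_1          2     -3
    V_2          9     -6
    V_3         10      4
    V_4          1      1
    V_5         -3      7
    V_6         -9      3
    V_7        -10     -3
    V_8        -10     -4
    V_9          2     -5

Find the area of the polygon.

Apply the shoelace (surveyor's) formula: 2A = Σ (x_i·y_{i+1} − x_{i+1}·y_i), indices taken mod 9.
Σ = (15) + (96) + (6) + (10) + (54) + (57) + (10) + (58) + (4) = 310
Area = |Σ|/2 = 155.

155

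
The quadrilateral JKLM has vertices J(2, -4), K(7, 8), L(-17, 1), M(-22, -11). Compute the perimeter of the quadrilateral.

76

|JK| = √((5)² + (12)²) = √169 = 13
|KL| = √((-24)² + (-7)²) = √625 = 25
|LM| = √((-5)² + (-12)²) = √169 = 13
|MJ| = √((24)² + (7)²) = √625 = 25
Perimeter = 13 + 25 + 13 + 25 = 76.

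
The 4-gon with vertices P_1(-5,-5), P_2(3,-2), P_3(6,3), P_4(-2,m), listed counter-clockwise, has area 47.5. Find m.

3

Write out the shoelace sum; only the two edges meeting at P_4 involve m:
2·Area = [(6·m − (-2)·3) + ((-2)·(-5) − (-5)·m)] + 46
       = 11·m + 62 = 95
⇒ m = 3.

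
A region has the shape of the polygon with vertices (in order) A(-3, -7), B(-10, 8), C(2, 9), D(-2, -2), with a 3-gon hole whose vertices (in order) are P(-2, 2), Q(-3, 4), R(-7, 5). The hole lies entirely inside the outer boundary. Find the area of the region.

85.5

Outer boundary:
Σ = (-94) + (-106) + (14) + (8) = -178
Area = |Σ|/2 = 89.
Hole:
Apply the shoelace (surveyor's) formula: 2A = Σ (x_i·y_{i+1} − x_{i+1}·y_i), indices taken mod 3.
Σ = (-2) + (13) + (-4) = 7
Area = |Σ|/2 = 3.5.
Net area = 89 − 3.5 = 85.5.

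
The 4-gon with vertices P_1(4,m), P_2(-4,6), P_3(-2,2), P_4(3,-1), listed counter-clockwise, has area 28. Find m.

The doubled signed area Σ (x_i y_{i+1} − x_{i+1} y_i) is linear in m.
With m=0 it equals 28; the coefficient of m is 7 (from the two edges through P_1).
So 7·m + 28 = 2·28 = 56 ⇒ m = 4.

4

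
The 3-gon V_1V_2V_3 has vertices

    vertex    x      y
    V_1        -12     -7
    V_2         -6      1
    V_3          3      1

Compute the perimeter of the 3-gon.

|V_1V_2| = √((6)² + (8)²) = √100 = 10
|V_2V_3| = √((9)² + (0)²) = √81 = 9
|V_3V_1| = √((-15)² + (-8)²) = √289 = 17
Perimeter = 10 + 9 + 17 = 36.

36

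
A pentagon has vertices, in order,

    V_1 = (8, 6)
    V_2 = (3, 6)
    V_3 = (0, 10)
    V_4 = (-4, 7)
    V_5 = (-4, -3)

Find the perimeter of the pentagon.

40

|V_1V_2| = √((-5)² + (0)²) = √25 = 5
|V_2V_3| = √((-3)² + (4)²) = √25 = 5
|V_3V_4| = √((-4)² + (-3)²) = √25 = 5
|V_4V_5| = √((0)² + (-10)²) = √100 = 10
|V_5V_1| = √((12)² + (9)²) = √225 = 15
Perimeter = 5 + 5 + 5 + 10 + 15 = 40.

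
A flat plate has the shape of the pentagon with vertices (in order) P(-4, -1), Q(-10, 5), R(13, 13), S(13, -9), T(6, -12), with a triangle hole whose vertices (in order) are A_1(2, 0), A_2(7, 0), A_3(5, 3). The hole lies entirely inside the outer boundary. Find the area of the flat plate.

326

Outer boundary:
P→Q: (-4)(5) − (-10)(-1) = -30
Q→R: (-10)(13) − (13)(5) = -195
R→S: (13)(-9) − (13)(13) = -286
S→T: (13)(-12) − (6)(-9) = -102
T→P: (6)(-1) − (-4)(-12) = -54
Σ = -667
Area = |Σ|/2 = 333.5.
Hole:
Cross-terms: 0, 21, -6  ⇒  Σ = 15
Area = |Σ|/2 = 7.5.
Net area = 333.5 − 7.5 = 326.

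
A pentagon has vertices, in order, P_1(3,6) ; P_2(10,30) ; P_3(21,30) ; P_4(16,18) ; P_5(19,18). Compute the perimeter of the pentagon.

|P_1P_2| = √((7)² + (24)²) = √625 = 25
|P_2P_3| = √((11)² + (0)²) = √121 = 11
|P_3P_4| = √((-5)² + (-12)²) = √169 = 13
|P_4P_5| = √((3)² + (0)²) = √9 = 3
|P_5P_1| = √((-16)² + (-12)²) = √400 = 20
Perimeter = 25 + 11 + 13 + 3 + 20 = 72.

72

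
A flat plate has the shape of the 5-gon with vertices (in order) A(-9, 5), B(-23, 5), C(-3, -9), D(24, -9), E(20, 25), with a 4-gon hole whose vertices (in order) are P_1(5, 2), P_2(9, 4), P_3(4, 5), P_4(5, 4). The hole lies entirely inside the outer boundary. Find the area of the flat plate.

814

Outer boundary:
Σ = (70) + (222) + (243) + (780) + (325) = 1640
Area = |Σ|/2 = 820.
Hole:
Σ = (2) + (29) + (-9) + (-10) = 12
Area = |Σ|/2 = 6.
Net area = 820 − 6 = 814.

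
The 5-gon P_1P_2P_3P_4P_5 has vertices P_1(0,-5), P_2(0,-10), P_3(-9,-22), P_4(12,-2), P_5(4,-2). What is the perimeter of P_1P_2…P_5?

62

|P_1P_2| = √((0)² + (-5)²) = √25 = 5
|P_2P_3| = √((-9)² + (-12)²) = √225 = 15
|P_3P_4| = √((21)² + (20)²) = √841 = 29
|P_4P_5| = √((-8)² + (0)²) = √64 = 8
|P_5P_1| = √((-4)² + (-3)²) = √25 = 5
Perimeter = 5 + 15 + 29 + 8 + 5 = 62.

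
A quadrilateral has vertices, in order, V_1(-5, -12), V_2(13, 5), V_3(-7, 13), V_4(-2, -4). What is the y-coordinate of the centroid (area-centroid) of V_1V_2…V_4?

353/131

Apply Gauss's area formula. First the cross-terms c_i = x_i·y_{i+1} − x_{i+1}·y_i:
  131, 204, 54, 4  ⇒  2A = 393, A = 196.5.
Then Σ (y_i + y_{i+1})·c_i = 3177, so ȳ = 3177 / (6·196.5) = 353/131.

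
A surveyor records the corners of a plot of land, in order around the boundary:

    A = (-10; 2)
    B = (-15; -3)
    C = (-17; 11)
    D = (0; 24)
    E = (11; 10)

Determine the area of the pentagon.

Apply the shoelace formula: 2A = Σ (x_i·y_{i+1} − x_{i+1}·y_i), indices taken mod 5.
Σ = (60) + (-216) + (-408) + (-264) + (122) = -706
Area = |Σ|/2 = 353.

353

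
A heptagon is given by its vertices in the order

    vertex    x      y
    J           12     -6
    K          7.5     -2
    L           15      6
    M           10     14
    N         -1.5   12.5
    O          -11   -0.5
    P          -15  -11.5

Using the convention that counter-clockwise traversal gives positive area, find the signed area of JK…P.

Σ = (21) + (75) + (150) + (146) + (138.25) + (119) + (228) = 877.25
Signed area = Σ/2 = 438.625 (positive ⇒ counter-clockwise traversal).

438.625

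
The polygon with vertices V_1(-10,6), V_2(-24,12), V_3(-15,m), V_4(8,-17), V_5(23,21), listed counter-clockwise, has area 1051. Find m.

Write out the shoelace sum; only the two edges meeting at V_3 involve m:
2·Area = [((-24)·m − (-15)·12) + ((-15)·(-17) − 8·m)] + 931
       = -32·m + 1366 = 2102
⇒ m = -23.

-23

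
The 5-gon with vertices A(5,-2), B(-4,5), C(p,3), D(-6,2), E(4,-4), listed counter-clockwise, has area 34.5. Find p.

The doubled signed area Σ (x_i y_{i+1} − x_{i+1} y_i) is linear in p.
With p=0 it equals 51; the coefficient of p is -3 (from the two edges through C).
So -3·p + 51 = 2·34.5 = 69 ⇒ p = -6.

-6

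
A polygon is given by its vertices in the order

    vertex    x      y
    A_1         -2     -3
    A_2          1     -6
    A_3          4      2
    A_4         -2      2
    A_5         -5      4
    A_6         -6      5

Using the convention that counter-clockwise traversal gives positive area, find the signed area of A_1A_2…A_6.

41

Σ = (15) + (26) + (12) + (2) + (-1) + (28) = 82
Signed area = Σ/2 = 41 (positive ⇒ counter-clockwise traversal).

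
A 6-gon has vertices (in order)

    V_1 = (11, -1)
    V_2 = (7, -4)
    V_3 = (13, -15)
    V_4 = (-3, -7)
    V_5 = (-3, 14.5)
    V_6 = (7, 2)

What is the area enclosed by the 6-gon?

Apply Gauss's area formula: 2A = Σ (x_i·y_{i+1} − x_{i+1}·y_i), indices taken mod 6.
Σ = (-37) + (-53) + (-136) + (-64.5) + (-107.5) + (-29) = -427
Area = |Σ|/2 = 213.5.

213.5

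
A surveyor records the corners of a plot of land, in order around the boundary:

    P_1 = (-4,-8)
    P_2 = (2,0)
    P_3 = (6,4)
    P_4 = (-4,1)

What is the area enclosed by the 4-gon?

Apply Gauss's area formula: 2A = Σ (x_i·y_{i+1} − x_{i+1}·y_i), indices taken mod 4.
Cross-terms: 16, 8, 22, 36  ⇒  Σ = 82
Area = |Σ|/2 = 41.

41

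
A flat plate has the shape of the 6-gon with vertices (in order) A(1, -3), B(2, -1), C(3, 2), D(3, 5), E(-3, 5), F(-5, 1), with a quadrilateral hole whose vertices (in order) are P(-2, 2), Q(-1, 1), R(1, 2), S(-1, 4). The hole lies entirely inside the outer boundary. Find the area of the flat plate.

39

Outer boundary:
Apply the shoelace (surveyor's) formula: 2A = Σ (x_i·y_{i+1} − x_{i+1}·y_i), indices taken mod 6.
Cross-terms: 5, 7, 9, 30, 22, 14  ⇒  Σ = 87
Area = |Σ|/2 = 43.5.
Hole:
Apply the surveyor's formula: 2A = Σ (x_i·y_{i+1} − x_{i+1}·y_i), indices taken mod 4.
Σ = (0) + (-3) + (6) + (6) = 9
Area = |Σ|/2 = 4.5.
Net area = 43.5 − 4.5 = 39.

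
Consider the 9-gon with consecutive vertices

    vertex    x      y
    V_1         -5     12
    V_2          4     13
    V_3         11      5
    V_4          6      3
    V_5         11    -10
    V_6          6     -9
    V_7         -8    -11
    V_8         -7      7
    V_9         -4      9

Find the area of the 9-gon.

Apply the surveyor's formula: 2A = Σ (x_i·y_{i+1} − x_{i+1}·y_i), indices taken mod 9.
V_1→V_2: (-5)(13) − (4)(12) = -113
V_2→V_3: (4)(5) − (11)(13) = -123
V_3→V_4: (11)(3) − (6)(5) = 3
V_4→V_5: (6)(-10) − (11)(3) = -93
V_5→V_6: (11)(-9) − (6)(-10) = -39
V_6→V_7: (6)(-11) − (-8)(-9) = -138
V_7→V_8: (-8)(7) − (-7)(-11) = -133
V_8→V_9: (-7)(9) − (-4)(7) = -35
V_9→V_1: (-4)(12) − (-5)(9) = -3
Σ = -674
Area = |Σ|/2 = 337.

337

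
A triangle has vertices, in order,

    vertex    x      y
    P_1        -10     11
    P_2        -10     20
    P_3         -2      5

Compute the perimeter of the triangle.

36

|P_1P_2| = √((0)² + (9)²) = √81 = 9
|P_2P_3| = √((8)² + (-15)²) = √289 = 17
|P_3P_1| = √((-8)² + (6)²) = √100 = 10
Perimeter = 9 + 17 + 10 = 36.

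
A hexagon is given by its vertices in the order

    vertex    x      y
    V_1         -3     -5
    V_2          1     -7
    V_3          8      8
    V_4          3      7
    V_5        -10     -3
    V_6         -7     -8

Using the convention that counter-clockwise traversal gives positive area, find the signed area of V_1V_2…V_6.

126.5

Apply Gauss's area formula: 2A = Σ (x_i·y_{i+1} − x_{i+1}·y_i), indices taken mod 6.
V_1→V_2: (-3)(-7) − (1)(-5) = 26
V_2→V_3: (1)(8) − (8)(-7) = 64
V_3→V_4: (8)(7) − (3)(8) = 32
V_4→V_5: (3)(-3) − (-10)(7) = 61
V_5→V_6: (-10)(-8) − (-7)(-3) = 59
V_6→V_1: (-7)(-5) − (-3)(-8) = 11
Σ = 253
Signed area = Σ/2 = 126.5 (positive ⇒ counter-clockwise traversal).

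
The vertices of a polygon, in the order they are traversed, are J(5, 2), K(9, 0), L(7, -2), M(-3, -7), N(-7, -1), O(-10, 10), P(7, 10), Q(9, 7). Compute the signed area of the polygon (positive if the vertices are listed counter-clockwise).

Cross-terms: -18, -18, -55, -46, -80, -170, -41, -17  ⇒  Σ = -445
Signed area = Σ/2 = -222.5 (negative ⇒ clockwise traversal).

-222.5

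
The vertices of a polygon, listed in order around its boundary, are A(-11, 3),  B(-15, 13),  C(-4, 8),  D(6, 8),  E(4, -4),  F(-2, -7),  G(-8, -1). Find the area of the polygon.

213.5

Apply the shoelace formula: 2A = Σ (x_i·y_{i+1} − x_{i+1}·y_i), indices taken mod 7.
Cross-terms: -98, -68, -80, -56, -36, -54, -35  ⇒  Σ = -427
Area = |Σ|/2 = 213.5.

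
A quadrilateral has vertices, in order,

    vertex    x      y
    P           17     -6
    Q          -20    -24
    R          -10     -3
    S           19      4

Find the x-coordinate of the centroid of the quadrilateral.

-65/291

Apply the shoelace formula. First the cross-terms c_i = x_i·y_{i+1} − x_{i+1}·y_i:
  -528, -180, 17, -182  ⇒  2A = -873, A = -436.5.
Then Σ (x_i + x_{i+1})·c_i = 585, so x̄ = 585 / (6·(-436.5)) = -65/291.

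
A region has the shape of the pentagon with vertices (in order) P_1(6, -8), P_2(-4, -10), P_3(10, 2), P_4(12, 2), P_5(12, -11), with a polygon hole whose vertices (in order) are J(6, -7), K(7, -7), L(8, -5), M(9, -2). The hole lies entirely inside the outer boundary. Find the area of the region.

92

Outer boundary:
Apply the shoelace formula: 2A = Σ (x_i·y_{i+1} − x_{i+1}·y_i), indices taken mod 5.
Σ = (-92) + (92) + (-4) + (-156) + (-30) = -190
Area = |Σ|/2 = 95.
Hole:
Apply the shoelace formula: 2A = Σ (x_i·y_{i+1} − x_{i+1}·y_i), indices taken mod 4.
Σ = (7) + (21) + (29) + (-51) = 6
Area = |Σ|/2 = 3.
Net area = 95 − 3 = 92.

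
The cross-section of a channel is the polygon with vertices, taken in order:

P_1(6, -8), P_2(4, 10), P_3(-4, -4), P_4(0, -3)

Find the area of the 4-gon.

73

Apply the shoelace (surveyor's) formula: 2A = Σ (x_i·y_{i+1} − x_{i+1}·y_i), indices taken mod 4.
Σ = (92) + (24) + (12) + (18) = 146
Area = |Σ|/2 = 73.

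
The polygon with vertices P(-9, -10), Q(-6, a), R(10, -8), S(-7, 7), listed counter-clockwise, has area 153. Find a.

-9

The doubled signed area Σ (x_i y_{i+1} − x_{i+1} y_i) is linear in a.
With a=0 it equals 135; the coefficient of a is -19 (from the two edges through Q).
So -19·a + 135 = 2·153 = 306 ⇒ a = -9.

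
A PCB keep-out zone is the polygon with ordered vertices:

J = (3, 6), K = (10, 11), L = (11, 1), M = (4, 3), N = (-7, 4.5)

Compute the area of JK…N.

62.75

Apply Gauss's area formula: 2A = Σ (x_i·y_{i+1} − x_{i+1}·y_i), indices taken mod 5.
Cross-terms: -27, -111, 29, 39, -55.5  ⇒  Σ = -125.5
Area = |Σ|/2 = 62.75.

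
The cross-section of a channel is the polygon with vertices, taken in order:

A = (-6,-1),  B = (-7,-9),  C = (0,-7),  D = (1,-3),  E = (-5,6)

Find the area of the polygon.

Cross-terms: 47, 49, 7, -9, 41  ⇒  Σ = 135
Area = |Σ|/2 = 67.5.

67.5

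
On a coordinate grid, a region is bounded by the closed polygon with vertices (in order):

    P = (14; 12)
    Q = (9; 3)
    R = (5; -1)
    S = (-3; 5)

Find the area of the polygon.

Σ = (-66) + (-24) + (22) + (-106) = -174
Area = |Σ|/2 = 87.

87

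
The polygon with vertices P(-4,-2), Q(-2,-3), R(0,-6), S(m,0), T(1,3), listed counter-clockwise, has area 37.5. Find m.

5

The doubled signed area Σ (x_i y_{i+1} − x_{i+1} y_i) is linear in m.
With m=0 it equals 30; the coefficient of m is 9 (from the two edges through S).
So 9·m + 30 = 2·37.5 = 75 ⇒ m = 5.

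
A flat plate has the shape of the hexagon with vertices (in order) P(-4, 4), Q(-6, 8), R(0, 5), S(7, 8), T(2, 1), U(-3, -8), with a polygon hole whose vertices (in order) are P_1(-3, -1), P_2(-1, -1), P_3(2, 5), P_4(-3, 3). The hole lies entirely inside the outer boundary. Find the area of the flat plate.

Outer boundary:
Σ = (-8) + (-30) + (-35) + (-9) + (-13) + (-44) = -139
Area = |Σ|/2 = 69.5.
Hole:
Apply Gauss's area formula: 2A = Σ (x_i·y_{i+1} − x_{i+1}·y_i), indices taken mod 4.
Σ = (2) + (-3) + (21) + (12) = 32
Area = |Σ|/2 = 16.
Net area = 69.5 − 16 = 53.5.

53.5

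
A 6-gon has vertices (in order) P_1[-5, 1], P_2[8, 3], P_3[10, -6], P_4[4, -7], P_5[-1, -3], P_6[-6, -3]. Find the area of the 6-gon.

Cross-terms: -23, -78, -46, -19, -15, -21  ⇒  Σ = -202
Area = |Σ|/2 = 101.

101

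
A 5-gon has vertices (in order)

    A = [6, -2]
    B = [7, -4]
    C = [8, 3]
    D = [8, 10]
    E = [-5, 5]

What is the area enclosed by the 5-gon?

Apply the shoelace (surveyor's) formula: 2A = Σ (x_i·y_{i+1} − x_{i+1}·y_i), indices taken mod 5.
Σ = (-10) + (53) + (56) + (90) + (-20) = 169
Area = |Σ|/2 = 84.5.

84.5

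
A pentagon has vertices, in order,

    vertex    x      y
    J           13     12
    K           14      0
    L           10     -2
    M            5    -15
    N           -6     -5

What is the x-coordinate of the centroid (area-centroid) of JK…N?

1207/229

Apply the surveyor's formula. First the cross-terms c_i = x_i·y_{i+1} − x_{i+1}·y_i:
  -168, -28, -140, -115, -7  ⇒  2A = -458, A = -229.
Then Σ (x_i + x_{i+1})·c_i = -7242, so x̄ = -7242 / (6·(-229)) = 1207/229.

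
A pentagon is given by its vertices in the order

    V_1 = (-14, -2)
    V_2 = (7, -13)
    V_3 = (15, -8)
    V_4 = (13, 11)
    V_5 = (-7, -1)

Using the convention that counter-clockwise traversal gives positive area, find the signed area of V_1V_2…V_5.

334

Apply Gauss's area formula: 2A = Σ (x_i·y_{i+1} − x_{i+1}·y_i), indices taken mod 5.
V_1→V_2: (-14)(-13) − (7)(-2) = 196
V_2→V_3: (7)(-8) − (15)(-13) = 139
V_3→V_4: (15)(11) − (13)(-8) = 269
V_4→V_5: (13)(-1) − (-7)(11) = 64
V_5→V_1: (-7)(-2) − (-14)(-1) = 0
Σ = 668
Signed area = Σ/2 = 334 (positive ⇒ counter-clockwise traversal).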